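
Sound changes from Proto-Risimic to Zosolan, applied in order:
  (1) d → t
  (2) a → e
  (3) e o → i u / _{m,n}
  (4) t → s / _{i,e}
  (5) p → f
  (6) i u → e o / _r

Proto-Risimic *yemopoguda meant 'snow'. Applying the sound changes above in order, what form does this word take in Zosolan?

yimofoguse

Zosolan: start from *yemopoguda.
  rule 1 (unconditioned shift): yemopoguda → yemopoguta
  rule 2 (vowel merger): yemopoguta → yemopogute
  rule 3 (pre-nasal raising): yemopogute → yimopogute
  rule 4 (palatalisation): yimopogute → yimopoguse
  rule 5 (unconditioned shift): yimopoguse → yimofoguse
  rule 6: no change — yimofoguse
  ⇒ Zosolan yimofoguse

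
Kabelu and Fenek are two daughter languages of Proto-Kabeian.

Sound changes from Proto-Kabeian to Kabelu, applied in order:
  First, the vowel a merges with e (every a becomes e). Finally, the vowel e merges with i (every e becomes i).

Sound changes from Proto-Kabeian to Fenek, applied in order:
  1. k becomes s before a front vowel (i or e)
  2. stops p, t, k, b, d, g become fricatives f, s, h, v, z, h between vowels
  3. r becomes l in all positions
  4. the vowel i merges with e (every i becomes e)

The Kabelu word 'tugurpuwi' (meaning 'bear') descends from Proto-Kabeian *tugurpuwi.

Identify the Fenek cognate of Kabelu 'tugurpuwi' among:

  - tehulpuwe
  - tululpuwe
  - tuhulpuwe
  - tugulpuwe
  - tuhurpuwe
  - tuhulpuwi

Fenek: start from *tugurpuwi.
  rule 1: no change — tugurpuwi
  rule 2 (intervocalic lenition): tugurpuwi → tuhurpuwi
  rule 3 (unconditioned shift): tuhurpuwi → tuhulpuwi
  rule 4 (vowel merger): tuhulpuwi → tuhulpuwe
  ⇒ Fenek tuhulpuwe

tuhulpuwe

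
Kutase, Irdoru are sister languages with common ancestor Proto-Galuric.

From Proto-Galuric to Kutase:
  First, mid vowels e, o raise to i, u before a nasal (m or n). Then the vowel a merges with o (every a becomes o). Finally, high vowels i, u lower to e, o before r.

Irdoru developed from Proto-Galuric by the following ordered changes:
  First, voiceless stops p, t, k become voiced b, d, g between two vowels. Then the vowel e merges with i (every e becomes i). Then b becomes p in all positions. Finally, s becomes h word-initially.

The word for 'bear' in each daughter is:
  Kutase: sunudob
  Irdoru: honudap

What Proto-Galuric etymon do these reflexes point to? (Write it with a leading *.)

*sonudab

Position 7: Kutase has b, Irdoru has p. Kutase preserves b here (none of its changes turn any other segment into b), so the proto-segment is *b.
Position 6: Kutase has o, Irdoru has a. Irdoru preserves a here (none of its changes turn any other segment into a), so the proto-segment is *a.
Verify the candidate proto-form against each daughter:
Kutase: *sonudab
  sonudab → sunudab   [pre-nasal raising]
  sunudab → sunudob   [vowel merger]
  sunudob (rule 3 does not apply)
  giving Kutase sunudob.
Irdoru: *sonudab
  sonudab (rule 1 does not apply)
  sonudab (rule 2 does not apply)
  sonudab → sonudap   [unconditioned shift]
  sonudap → honudap   [debuccalisation]
  giving Irdoru honudap.
*sonudab is the unique common source.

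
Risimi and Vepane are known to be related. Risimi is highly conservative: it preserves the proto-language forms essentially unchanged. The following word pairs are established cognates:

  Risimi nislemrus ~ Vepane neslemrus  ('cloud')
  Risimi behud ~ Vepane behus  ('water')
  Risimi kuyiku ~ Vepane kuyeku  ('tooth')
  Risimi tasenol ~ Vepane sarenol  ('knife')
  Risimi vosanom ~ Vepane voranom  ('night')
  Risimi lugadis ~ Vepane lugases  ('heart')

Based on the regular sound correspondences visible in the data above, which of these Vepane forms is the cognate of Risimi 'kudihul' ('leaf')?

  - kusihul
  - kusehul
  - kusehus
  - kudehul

kusehul

lugadis ~ lugases — Risimi d corresponds to Vepane s between vowels (before a front vowel).
nislemrus ~ neslemrus, kuyiku ~ kuyeku — Risimi i corresponds to Vepane e after a consonant, before a consonant other than r, m, n, p, b, f, v.
Applying these to Risimi 'kudihul':
  kudihul → kusihul   (d→s between vowels (before a front vowel))
  kusihul → kusehul   (i→e after a consonant, before a consonant other than r, m, n, p, b, f, v)
So the Vepane cognate is 'kusehul'.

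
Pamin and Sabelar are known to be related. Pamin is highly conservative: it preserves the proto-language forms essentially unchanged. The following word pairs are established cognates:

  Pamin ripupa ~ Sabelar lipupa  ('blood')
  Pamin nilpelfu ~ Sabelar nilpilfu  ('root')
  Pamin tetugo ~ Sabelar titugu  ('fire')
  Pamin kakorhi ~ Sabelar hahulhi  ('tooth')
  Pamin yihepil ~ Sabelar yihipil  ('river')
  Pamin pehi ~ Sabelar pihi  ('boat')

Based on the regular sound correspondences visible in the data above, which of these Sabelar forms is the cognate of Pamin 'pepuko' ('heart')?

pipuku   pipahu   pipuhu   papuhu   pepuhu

pipuhu

yihepil ~ yihipil — Pamin e corresponds to Sabelar i after a consonant, before a labial obstruent.
kakorhi ~ hahulhi — Pamin k corresponds to Sabelar h between vowels (before a back vowel).
tetugo ~ titugu — Pamin o corresponds to Sabelar u word-finally.
Applying these to Pamin 'pepuko':
  pepuko → pipuko   (e→i after a consonant, before a labial obstruent)
  pipuko → pipuho   (k→h between vowels (before a back vowel))
  pipuho → pipuhu   (o→u word-finally)
So the Sabelar cognate is 'pipuhu'.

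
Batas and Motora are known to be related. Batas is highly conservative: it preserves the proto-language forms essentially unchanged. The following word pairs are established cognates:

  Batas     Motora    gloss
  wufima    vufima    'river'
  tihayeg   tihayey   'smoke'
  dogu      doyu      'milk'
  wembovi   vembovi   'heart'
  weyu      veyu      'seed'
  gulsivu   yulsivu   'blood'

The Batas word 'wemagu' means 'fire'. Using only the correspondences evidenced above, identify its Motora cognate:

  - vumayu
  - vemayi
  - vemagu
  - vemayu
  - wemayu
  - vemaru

wembovi ~ vembovi, weyu ~ veyu — Batas w corresponds to Motora v word-initially before a front vowel.
dogu ~ doyu — Batas g corresponds to Motora y between vowels (before a back vowel).
Applying these to Batas 'wemagu':
  wemagu → vemagu   (w→v word-initially before a front vowel)
  vemagu → vemayu   (g→y between vowels (before a back vowel))
So the Motora cognate is 'vemayu'.

vemayu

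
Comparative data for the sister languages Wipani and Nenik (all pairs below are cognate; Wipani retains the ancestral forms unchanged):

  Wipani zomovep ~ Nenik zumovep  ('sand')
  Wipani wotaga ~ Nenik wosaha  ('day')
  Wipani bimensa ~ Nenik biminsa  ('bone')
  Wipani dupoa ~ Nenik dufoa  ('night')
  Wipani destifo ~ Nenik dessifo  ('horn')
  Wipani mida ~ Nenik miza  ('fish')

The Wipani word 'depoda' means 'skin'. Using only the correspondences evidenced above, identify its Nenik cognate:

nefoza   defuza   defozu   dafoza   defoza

defoza

dupoa ~ dufoa — Wipani p corresponds to Nenik f between vowels (before a back vowel).
mida ~ miza — Wipani d corresponds to Nenik z between vowels (before a back vowel).
Applying these to Wipani 'depoda':
  depoda → defoda   (p→f between vowels (before a back vowel))
  defoda → defoza   (d→z between vowels (before a back vowel))
So the Nenik cognate is 'defoza'.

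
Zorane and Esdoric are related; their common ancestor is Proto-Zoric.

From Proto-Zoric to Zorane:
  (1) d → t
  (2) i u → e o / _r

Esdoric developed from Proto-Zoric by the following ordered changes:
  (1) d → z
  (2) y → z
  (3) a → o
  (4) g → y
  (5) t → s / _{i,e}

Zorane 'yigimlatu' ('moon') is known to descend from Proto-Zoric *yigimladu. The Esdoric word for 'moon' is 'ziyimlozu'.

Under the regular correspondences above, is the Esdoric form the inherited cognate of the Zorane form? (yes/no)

Derive the expected Esdoric reflex of *yigimladu:
Esdoric: *yigimladu
  yigimladu → yigimlazu   [unconditioned shift]
  yigimlazu → zigimlazu   [unconditioned shift]
  zigimlazu → zigimlozu   [vowel merger]
  zigimlozu → ziyimlozu   [unconditioned shift]
  ziyimlozu (rule 5 does not apply)
  giving Esdoric ziyimlozu.
Esdoric 'ziyimlozu' matches the regular reflex exactly, so the pair is cognate.

yes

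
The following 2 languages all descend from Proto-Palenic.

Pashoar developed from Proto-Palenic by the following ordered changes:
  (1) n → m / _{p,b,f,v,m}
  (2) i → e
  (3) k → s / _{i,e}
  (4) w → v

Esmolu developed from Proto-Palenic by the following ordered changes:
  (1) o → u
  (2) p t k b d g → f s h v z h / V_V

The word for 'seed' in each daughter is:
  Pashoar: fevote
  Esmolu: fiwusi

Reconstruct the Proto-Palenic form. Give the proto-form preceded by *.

*fiwoti

Position 2: Pashoar has e, Esmolu has i. Esmolu preserves i here (none of its changes turn any other segment into i), so the proto-segment is *i.
Position 6: Pashoar has e, Esmolu has i. Esmolu preserves i here (none of its changes turn any other segment into i), so the proto-segment is *i.
This points to *fiwoti. Verify forward in each daughter:
Pashoar: start from *fiwoti.
  rule 1: no change — fiwoti
  rule 2 (vowel merger): fiwoti → fewote
  rule 3: no change — fewote
  rule 4 (unconditioned shift): fewote → fevote
  ⇒ Pashoar fevote
Esmolu: start from *fiwoti.
  rule 1 (vowel merger): fiwoti → fiwuti
  rule 2 (intervocalic lenition): fiwuti → fiwusi
  ⇒ Esmolu fiwusi
Only *fiwoti yields all of Pashoar fevote, Esmolu fiwusi.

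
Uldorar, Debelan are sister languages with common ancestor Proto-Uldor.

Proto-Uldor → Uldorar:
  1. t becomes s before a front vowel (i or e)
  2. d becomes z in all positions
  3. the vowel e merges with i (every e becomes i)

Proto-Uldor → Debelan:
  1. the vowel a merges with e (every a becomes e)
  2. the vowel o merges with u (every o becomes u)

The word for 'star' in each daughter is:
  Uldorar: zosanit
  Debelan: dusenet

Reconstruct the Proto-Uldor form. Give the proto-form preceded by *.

Position 2: Uldorar has o, Debelan has u. Uldorar preserves o here (none of its changes turn any other segment into o), so the proto-segment is *o.
Position 1: Uldorar has z, Debelan has d. Debelan preserves d here (none of its changes turn any other segment into d), so the proto-segment is *d.
Position 4: Uldorar has a, Debelan has e. Uldorar preserves a here (none of its changes turn any other segment into a), so the proto-segment is *a.
Continuing position by position gives *dosanet; check it forward:
Uldorar: start from *dosanet.
  rule 1: no change — dosanet
  rule 2 (unconditioned shift): dosanet → zosanet
  rule 3 (vowel merger): zosanet → zosanit
  ⇒ Uldorar zosanit
Debelan: start from *dosanet.
  rule 1 (vowel merger): dosanet → dosenet
  rule 2 (vowel merger): dosenet → dusenet
  ⇒ Debelan dusenet
*dosanet is the unique common source.

*dosanet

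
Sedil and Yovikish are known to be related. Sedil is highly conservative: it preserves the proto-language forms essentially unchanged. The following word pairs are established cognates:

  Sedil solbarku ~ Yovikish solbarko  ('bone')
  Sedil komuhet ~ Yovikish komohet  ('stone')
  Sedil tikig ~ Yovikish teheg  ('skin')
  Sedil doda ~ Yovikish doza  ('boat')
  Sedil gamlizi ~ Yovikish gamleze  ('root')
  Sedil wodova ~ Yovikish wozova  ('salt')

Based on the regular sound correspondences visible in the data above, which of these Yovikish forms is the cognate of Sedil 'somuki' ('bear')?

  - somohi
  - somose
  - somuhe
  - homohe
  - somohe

komuhet ~ komohet — Sedil u corresponds to Yovikish o after a consonant, before a consonant other than r, m, n, p, b, f, v.
tikig ~ teheg — Sedil k corresponds to Yovikish h between vowels (before a front vowel).
gamlizi ~ gamleze — Sedil i corresponds to Yovikish e word-finally.
Applying these to Sedil 'somuki':
  somuki → somoki   (u→o after a consonant, before a consonant other than r, m, n, p, b, f, v)
  somoki → somohi   (k→h between vowels (before a front vowel))
  somohi → somohe   (i→e word-finally)
So the Yovikish cognate is 'somohe'.

somohe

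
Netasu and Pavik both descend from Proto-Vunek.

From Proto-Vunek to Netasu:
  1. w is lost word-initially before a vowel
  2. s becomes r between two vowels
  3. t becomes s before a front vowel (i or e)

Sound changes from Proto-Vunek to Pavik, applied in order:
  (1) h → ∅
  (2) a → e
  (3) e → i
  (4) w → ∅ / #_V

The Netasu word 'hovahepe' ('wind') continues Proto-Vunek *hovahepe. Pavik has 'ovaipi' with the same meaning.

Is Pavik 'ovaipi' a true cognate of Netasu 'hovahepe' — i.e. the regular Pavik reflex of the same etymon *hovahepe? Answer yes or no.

Derive the expected Pavik reflex of *hovahepe:
Pavik: *hovahepe > ovaepe > oveepe > oviipi  (by h-loss, vowel merger, vowel merger)
The regular Pavik reflex would be 'oviipi', but the attested form is 'ovaipi'. The correspondence is irregular, so they are not cognates (the Pavik form has a different source).

no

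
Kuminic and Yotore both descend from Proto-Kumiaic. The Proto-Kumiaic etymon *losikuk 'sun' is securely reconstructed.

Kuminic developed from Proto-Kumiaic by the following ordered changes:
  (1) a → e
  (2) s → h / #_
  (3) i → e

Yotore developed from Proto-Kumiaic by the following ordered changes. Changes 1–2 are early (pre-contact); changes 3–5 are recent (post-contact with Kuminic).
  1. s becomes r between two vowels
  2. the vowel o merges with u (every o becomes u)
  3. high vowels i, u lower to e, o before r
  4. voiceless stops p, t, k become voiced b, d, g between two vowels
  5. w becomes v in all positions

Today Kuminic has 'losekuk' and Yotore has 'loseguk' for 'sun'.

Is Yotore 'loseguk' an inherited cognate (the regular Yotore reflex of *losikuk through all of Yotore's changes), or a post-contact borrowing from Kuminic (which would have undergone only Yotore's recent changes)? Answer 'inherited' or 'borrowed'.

borrowed

If inherited, *losikuk would pass through all of Yotore's changes:
Yotore: *losikuk
  losikuk → lorikuk   [rhotacism]
  lorikuk → lurikuk   [vowel merger]
  lurikuk → lorikuk   [pre-rhotic lowering]
  lorikuk → loriguk   [intervocalic voicing]
  loriguk (rule 5 does not apply)
  giving Yotore loriguk.
If borrowed from Kuminic 'losekuk' after the early changes, it would undergo only the recent ones:
  rule 3 (pre-rhotic lowering): no change (losekuk)
  rule 4 (intervocalic voicing): losekuk → loseguk
  rule 5 (unconditioned shift): no change (loseguk)
  ⇒ as a loan: loseguk
Yotore 'loseguk' matches the loan outcome 'loseguk', not the inherited 'loriguk' — it skipped the early Yotore changes, so it was borrowed from Kuminic.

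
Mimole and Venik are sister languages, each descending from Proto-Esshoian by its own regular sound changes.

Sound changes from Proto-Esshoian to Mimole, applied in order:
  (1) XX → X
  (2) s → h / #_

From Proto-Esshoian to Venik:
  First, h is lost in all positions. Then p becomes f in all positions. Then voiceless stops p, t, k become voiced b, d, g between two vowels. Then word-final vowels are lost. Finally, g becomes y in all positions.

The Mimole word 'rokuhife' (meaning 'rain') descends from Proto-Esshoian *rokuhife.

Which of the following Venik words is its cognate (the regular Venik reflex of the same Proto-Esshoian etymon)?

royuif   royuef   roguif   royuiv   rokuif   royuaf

royuif

Venik: *rokuhife
  rokuhife → rokuife   [h-loss]
  rokuife (rule 2 does not apply)
  rokuife → roguife   [intervocalic voicing]
  roguife → roguif   [apocope]
  roguif → royuif   [unconditioned shift]
  giving Venik royuif.
Among the options, 'royuif' alone shows every Venik change applied in order.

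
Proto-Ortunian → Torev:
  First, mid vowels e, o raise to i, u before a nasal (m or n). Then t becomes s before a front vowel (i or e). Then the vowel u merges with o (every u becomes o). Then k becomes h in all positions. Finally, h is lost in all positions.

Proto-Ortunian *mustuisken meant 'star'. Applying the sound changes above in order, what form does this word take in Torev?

Torev: *mustuisken > mustuiskin > mostoiskin > mostoishin > mostoisin  (by pre-nasal raising, vowel merger, unconditioned shift, h-loss)

mostoisin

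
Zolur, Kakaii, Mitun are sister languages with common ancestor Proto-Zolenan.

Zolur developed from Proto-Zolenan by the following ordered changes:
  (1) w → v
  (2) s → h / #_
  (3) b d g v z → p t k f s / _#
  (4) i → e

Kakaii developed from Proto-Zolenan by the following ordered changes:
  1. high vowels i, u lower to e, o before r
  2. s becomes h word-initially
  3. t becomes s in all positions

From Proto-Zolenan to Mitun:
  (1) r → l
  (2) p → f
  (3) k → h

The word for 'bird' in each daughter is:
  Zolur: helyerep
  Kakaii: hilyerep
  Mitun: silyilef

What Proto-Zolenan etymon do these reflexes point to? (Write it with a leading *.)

Position 5: Zolur has e, Kakaii has e, Mitun has i. Mitun preserves i here (none of its changes turn any other segment into i), so the proto-segment is *i.
Position 1: Zolur has h, Kakaii has h, Mitun has s. Mitun preserves s here (none of its changes turn any other segment into s), so the proto-segment is *s.
Continuing position by position gives *silyirep; check it forward:
Zolur: *silyirep > hilyirep > helyerep  (by debuccalisation, vowel merger)
Kakaii: start from *silyirep.
  rule 1 (pre-rhotic lowering): silyirep → silyerep
  rule 2 (debuccalisation): silyerep → hilyerep
  rule 3: no change — hilyerep
  ⇒ Kakaii hilyerep
Mitun: start from *silyirep.
  rule 1 (unconditioned shift): silyirep → silyilep
  rule 2 (unconditioned shift): silyilep → silyilef
  rule 3: no change — silyilef
  ⇒ Mitun silyilef
No other proto-form is consistent with every reflex, so the reconstruction is *silyirep.

*silyirep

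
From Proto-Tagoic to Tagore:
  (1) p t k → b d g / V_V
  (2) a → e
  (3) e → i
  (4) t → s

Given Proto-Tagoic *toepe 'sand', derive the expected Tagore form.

Tagore: start from *toepe.
  rule 1 (intervocalic voicing): toepe → toebe
  rule 2: no change — toebe
  rule 3 (vowel merger): toebe → toibi
  rule 4 (unconditioned shift): toibi → soibi
  ⇒ Tagore soibi

soibi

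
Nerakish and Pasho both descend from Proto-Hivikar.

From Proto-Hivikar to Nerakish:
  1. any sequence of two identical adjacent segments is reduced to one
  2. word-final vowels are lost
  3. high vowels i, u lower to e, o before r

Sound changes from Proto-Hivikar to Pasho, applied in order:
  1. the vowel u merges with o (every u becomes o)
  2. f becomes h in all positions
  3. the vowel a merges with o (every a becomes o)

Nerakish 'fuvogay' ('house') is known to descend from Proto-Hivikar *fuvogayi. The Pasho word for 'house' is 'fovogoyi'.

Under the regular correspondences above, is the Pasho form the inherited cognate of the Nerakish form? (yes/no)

no

Derive the expected Pasho reflex of *fuvogayi:
Pasho: *fuvogayi > fovogayi > hovogayi > hovogoyi  (by vowel merger, unconditioned shift, vowel merger)
The regular Pasho reflex would be 'hovogoyi', but the attested form is 'fovogoyi'. The correspondence is irregular, so they are not cognates (the Pasho form has a different source).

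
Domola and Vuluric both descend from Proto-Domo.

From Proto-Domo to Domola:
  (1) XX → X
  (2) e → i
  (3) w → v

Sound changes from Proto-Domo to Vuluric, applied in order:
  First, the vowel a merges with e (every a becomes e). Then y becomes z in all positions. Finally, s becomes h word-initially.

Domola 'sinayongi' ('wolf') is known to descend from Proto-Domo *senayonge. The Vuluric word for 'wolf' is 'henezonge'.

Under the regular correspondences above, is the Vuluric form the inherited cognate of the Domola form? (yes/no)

yes

Derive the expected Vuluric reflex of *senayonge:
Vuluric: *senayonge
  senayonge → seneyonge   [vowel merger]
  seneyonge → senezonge   [unconditioned shift]
  senezonge → henezonge   [debuccalisation]
  giving Vuluric henezonge.
Vuluric 'henezonge' matches the regular reflex exactly, so the pair is cognate.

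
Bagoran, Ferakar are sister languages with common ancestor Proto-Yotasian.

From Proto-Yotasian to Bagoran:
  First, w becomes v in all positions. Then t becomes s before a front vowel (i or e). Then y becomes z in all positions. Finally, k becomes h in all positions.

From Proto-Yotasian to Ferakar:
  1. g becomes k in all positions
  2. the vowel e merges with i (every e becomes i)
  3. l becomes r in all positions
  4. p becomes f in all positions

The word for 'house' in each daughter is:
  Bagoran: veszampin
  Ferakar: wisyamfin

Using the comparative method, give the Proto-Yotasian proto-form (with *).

*wesyampin

Position 1: Bagoran has v, Ferakar has w. Ferakar preserves w here (none of its changes turn any other segment into w), so the proto-segment is *w.
Position 4: Bagoran has z, Ferakar has y. Ferakar preserves y here (none of its changes turn any other segment into y), so the proto-segment is *y.
Continuing position by position gives *wesyampin; check it forward:
Bagoran: *wesyampin
  wesyampin → vesyampin   [unconditioned shift]
  vesyampin (rule 2 does not apply)
  vesyampin → veszampin   [unconditioned shift]
  veszampin (rule 4 does not apply)
  giving Bagoran veszampin.
Ferakar: *wesyampin > wisyampin > wisyamfin  (by vowel merger, unconditioned shift)
No other proto-form is consistent with every reflex, so the reconstruction is *wesyampin.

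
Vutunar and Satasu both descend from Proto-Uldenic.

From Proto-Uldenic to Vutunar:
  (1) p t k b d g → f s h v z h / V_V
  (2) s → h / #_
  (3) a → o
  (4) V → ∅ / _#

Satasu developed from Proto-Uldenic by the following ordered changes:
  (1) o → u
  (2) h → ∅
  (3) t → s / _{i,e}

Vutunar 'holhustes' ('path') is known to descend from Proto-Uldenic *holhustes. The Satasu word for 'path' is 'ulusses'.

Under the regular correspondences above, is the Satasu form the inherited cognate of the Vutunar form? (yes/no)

Derive the expected Satasu reflex of *holhustes:
Satasu: start from *holhustes.
  rule 1 (vowel merger): holhustes → hulhustes
  rule 2 (h-loss): hulhustes → ulustes
  rule 3 (palatalisation): ulustes → ulusses
  ⇒ Satasu ulusses
Satasu 'ulusses' matches the regular reflex exactly, so the pair is cognate.

yes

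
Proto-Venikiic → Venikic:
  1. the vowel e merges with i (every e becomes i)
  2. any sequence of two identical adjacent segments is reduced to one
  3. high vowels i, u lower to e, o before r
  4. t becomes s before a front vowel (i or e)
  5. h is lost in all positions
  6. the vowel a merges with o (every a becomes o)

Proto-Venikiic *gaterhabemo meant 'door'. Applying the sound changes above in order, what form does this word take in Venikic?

Venikic: start from *gaterhabemo.
  rule 1 (vowel merger): gaterhabemo → gatirhabimo
  rule 2: no change — gatirhabimo
  rule 3 (pre-rhotic lowering): gatirhabimo → gaterhabimo
  rule 4 (palatalisation): gaterhabimo → gaserhabimo
  rule 5 (h-loss): gaserhabimo → gaserabimo
  rule 6 (vowel merger): gaserabimo → goserobimo
  ⇒ Venikic goserobimo

goserobimo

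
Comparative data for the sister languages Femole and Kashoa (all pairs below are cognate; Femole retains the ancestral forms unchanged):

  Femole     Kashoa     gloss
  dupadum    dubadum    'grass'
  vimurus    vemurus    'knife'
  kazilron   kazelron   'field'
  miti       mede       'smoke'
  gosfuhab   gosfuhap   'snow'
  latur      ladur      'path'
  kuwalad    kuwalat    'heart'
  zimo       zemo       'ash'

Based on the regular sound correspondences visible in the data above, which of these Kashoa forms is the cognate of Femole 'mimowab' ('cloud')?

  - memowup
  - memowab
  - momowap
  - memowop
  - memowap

memowap

vimurus ~ vemurus, zimo ~ zemo — Femole i corresponds to Kashoa e after a consonant, before a nasal.
gosfuhab ~ gosfuhap — Femole b corresponds to Kashoa p word-finally.
Applying these to Femole 'mimowab':
  mimowab → memowab   (i→e after a consonant, before a nasal)
  memowab → memowap   (b→p word-finally)
So the Kashoa cognate is 'memowap'.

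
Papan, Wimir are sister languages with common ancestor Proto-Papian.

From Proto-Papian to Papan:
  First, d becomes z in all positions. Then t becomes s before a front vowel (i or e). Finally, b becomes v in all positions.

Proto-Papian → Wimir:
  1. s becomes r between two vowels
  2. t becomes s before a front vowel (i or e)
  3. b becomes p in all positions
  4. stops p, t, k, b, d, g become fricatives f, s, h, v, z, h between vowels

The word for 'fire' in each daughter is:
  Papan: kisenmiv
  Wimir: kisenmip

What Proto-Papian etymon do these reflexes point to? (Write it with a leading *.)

Position 8: Papan has v, Wimir has p. Taking the neighbouring segments as reconstructed: Papan v could go back to *b or *v; Wimir p could go back to *p or *b — the one source consistent with every daughter is *b.
Position 3: Papan has s, Wimir has s. Taking the neighbouring segments as reconstructed: Papan s could go back to *t or *s; Wimir s can only go back to *t — the one source consistent with every daughter is *t.
The remaining positions agree across the daughters. Check the candidate against every language:
Papan: *kitenmib
  kitenmib (rule 1 does not apply)
  kitenmib → kisenmib   [palatalisation]
  kisenmib → kisenmiv   [unconditioned shift]
  giving Papan kisenmiv.
Wimir: *kitenmib
  kitenmib (rule 1 does not apply)
  kitenmib → kisenmib   [palatalisation]
  kisenmib → kisenmip   [unconditioned shift]
  kisenmip (rule 4 does not apply)
  giving Wimir kisenmip.
No other proto-form is consistent with every reflex, so the reconstruction is *kitenmib.

*kitenmib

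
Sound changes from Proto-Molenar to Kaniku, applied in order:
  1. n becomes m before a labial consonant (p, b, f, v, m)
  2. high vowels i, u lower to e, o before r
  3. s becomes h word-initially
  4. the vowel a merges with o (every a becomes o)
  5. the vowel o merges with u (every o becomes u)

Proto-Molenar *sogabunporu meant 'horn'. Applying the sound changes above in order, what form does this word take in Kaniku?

hugubumpuru

Kaniku: start from *sogabunporu.
  rule 1 (nasal place assimilation): sogabunporu → sogabumporu
  rule 2: no change — sogabumporu
  rule 3 (debuccalisation): sogabumporu → hogabumporu
  rule 4 (vowel merger): hogabumporu → hogobumporu
  rule 5 (vowel merger): hogobumporu → hugubumpuru
  ⇒ Kaniku hugubumpuru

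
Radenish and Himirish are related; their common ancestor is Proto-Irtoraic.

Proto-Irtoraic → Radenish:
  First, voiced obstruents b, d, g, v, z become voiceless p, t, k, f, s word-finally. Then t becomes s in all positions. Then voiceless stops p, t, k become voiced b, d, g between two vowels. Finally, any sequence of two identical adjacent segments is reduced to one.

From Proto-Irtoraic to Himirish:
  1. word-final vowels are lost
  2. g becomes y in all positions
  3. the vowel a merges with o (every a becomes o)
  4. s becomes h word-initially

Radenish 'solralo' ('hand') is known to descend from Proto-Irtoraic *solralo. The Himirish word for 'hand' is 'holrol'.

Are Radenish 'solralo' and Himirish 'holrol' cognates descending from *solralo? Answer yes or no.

yes

Derive the expected Himirish reflex of *solralo:
Himirish: start from *solralo.
  rule 1 (apocope): solralo → solral
  rule 2: no change — solral
  rule 3 (vowel merger): solral → solrol
  rule 4 (debuccalisation): solrol → holrol
  ⇒ Himirish holrol
Himirish 'holrol' matches the regular reflex exactly, so the pair is cognate.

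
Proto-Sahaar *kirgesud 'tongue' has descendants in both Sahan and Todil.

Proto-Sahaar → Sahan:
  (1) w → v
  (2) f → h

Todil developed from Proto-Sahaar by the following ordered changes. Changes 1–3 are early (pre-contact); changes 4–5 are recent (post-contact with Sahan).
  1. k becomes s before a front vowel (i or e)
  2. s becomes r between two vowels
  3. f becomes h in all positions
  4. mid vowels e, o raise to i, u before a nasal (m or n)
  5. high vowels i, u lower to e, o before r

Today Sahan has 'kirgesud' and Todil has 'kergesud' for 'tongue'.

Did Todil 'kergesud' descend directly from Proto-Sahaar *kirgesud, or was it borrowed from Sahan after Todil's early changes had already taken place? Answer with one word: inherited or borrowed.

If inherited, *kirgesud would pass through all of Todil's changes:
Todil: *kirgesud > sirgesud > sirgerud > sergerud  (by palatalisation, rhotacism, pre-rhotic lowering)
If borrowed from Sahan 'kirgesud' after the early changes, it would undergo only the recent ones:
  rule 4 (pre-nasal raising): no change (kirgesud)
  rule 5 (pre-rhotic lowering): kirgesud → kergesud
  ⇒ as a loan: kergesud
Todil 'kergesud' matches the loan outcome 'kergesud', not the inherited 'sergerud' — it skipped the early Todil changes, so it was borrowed from Sahan.

borrowed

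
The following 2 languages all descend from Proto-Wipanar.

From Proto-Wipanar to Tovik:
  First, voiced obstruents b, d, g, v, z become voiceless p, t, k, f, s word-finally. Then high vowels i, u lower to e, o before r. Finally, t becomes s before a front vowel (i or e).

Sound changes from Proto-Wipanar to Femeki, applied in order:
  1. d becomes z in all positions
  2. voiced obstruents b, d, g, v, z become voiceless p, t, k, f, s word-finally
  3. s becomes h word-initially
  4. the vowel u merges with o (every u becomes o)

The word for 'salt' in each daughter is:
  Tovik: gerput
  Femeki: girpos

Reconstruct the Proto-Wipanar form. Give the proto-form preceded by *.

Position 6: Tovik has t, Femeki has s. Taking the neighbouring segments as reconstructed: Tovik t could go back to *t or *d; Femeki s could go back to *d or *s or *z — the one source consistent with every daughter is *d.
Position 5: Tovik has u, Femeki has o. Tovik preserves u here (none of its changes turn any other segment into u), so the proto-segment is *u.
This points to *girpud. Verify forward in each daughter:
Tovik: *girpud
  girpud → girput   [final devoicing]
  girput → gerput   [pre-rhotic lowering]
  gerput (rule 3 does not apply)
  giving Tovik gerput.
Femeki: *girpud > girpuz > girpus > girpos  (by unconditioned shift, final devoicing, vowel merger)
No other proto-form is consistent with every reflex, so the reconstruction is *girpud.

*girpud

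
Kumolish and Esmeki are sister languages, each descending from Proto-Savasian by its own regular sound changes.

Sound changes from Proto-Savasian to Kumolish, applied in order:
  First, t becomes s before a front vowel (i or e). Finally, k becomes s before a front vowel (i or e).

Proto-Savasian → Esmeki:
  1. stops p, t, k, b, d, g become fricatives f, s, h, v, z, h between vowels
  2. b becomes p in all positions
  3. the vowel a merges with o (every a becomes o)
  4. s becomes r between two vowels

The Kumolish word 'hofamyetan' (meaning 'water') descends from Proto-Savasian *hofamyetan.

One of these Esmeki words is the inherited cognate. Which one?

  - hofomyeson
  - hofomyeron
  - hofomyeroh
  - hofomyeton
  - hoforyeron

Esmeki: start from *hofamyetan.
  rule 1 (intervocalic lenition): hofamyetan → hofamyesan
  rule 2: no change — hofamyesan
  rule 3 (vowel merger): hofamyesan → hofomyeson
  rule 4 (rhotacism): hofomyeson → hofomyeron
  ⇒ Esmeki hofomyeron
The other candidates each miss or misapply at least one Esmeki change.

hofomyeron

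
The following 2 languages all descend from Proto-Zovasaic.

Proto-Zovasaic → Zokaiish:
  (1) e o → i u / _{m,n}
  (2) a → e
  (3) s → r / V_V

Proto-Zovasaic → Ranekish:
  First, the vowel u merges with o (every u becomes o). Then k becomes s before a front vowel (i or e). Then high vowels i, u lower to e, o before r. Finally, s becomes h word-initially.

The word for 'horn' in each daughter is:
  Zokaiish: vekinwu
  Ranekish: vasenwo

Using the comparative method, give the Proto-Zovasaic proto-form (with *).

*vakenwu

Position 4: Zokaiish has i, Ranekish has e. Taking the neighbouring segments as reconstructed: Zokaiish i could go back to *e or *i; Ranekish e can only go back to *e — the one source consistent with every daughter is *e.
Position 3: Zokaiish has k, Ranekish has s. Zokaiish preserves k here (none of its changes turn any other segment into k), so the proto-segment is *k.
Position 7: Zokaiish has u, Ranekish has o. Taking the neighbouring segments as reconstructed: Zokaiish u can only go back to *u; Ranekish o could go back to *o or *u — the one source consistent with every daughter is *u.
Verify the candidate proto-form against each daughter:
Zokaiish: *vakenwu
  vakenwu → vakinwu   [pre-nasal raising]
  vakinwu → vekinwu   [vowel merger]
  vekinwu (rule 3 does not apply)
  giving Zokaiish vekinwu.
Ranekish: *vakenwu
  vakenwu → vakenwo   [vowel merger]
  vakenwo → vasenwo   [palatalisation]
  vasenwo (rule 3 does not apply)
  vasenwo (rule 4 does not apply)
  giving Ranekish vasenwo.
Only *vakenwu yields all of Zokaiish vekinwu, Ranekish vasenwo.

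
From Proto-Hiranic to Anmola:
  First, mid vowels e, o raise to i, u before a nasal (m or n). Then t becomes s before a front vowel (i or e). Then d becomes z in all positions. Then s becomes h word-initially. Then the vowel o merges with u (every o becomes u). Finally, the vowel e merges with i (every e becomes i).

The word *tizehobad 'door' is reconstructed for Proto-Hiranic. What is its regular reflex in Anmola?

hizihubaz

Anmola: start from *tizehobad.
  rule 1: no change — tizehobad
  rule 2 (palatalisation): tizehobad → sizehobad
  rule 3 (unconditioned shift): sizehobad → sizehobaz
  rule 4 (debuccalisation): sizehobaz → hizehobaz
  rule 5 (vowel merger): hizehobaz → hizehubaz
  rule 6 (vowel merger): hizehubaz → hizihubaz
  ⇒ Anmola hizihubaz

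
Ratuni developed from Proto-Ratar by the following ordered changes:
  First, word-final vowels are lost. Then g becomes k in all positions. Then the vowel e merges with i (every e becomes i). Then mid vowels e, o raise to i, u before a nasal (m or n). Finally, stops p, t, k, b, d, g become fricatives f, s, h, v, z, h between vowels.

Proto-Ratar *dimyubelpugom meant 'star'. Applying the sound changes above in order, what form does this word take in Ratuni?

Ratuni: *dimyubelpugom
  dimyubelpugom (rule 1 does not apply)
  dimyubelpugom → dimyubelpukom   [unconditioned shift]
  dimyubelpukom → dimyubilpukom   [vowel merger]
  dimyubilpukom → dimyubilpukum   [pre-nasal raising]
  dimyubilpukum → dimyuvilpuhum   [intervocalic lenition]
  giving Ratuni dimyuvilpuhum.

dimyuvilpuhum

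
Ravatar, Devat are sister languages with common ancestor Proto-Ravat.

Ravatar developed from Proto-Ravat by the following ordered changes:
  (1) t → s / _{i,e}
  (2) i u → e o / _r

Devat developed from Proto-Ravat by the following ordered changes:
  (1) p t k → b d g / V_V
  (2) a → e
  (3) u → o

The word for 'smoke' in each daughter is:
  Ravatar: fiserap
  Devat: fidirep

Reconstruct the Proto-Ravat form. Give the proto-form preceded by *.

Position 3: Ravatar has s, Devat has d. Taking the neighbouring segments as reconstructed: Ravatar s could go back to *t or *s; Devat d could go back to *t or *d — the one source consistent with every daughter is *t.
Position 6: Ravatar has a, Devat has e. Ravatar preserves a here (none of its changes turn any other segment into a), so the proto-segment is *a.
Continuing position by position gives *fitirap; check it forward:
Ravatar: start from *fitirap.
  rule 1 (palatalisation): fitirap → fisirap
  rule 2 (pre-rhotic lowering): fisirap → fiserap
  ⇒ Ravatar fiserap
Devat: start from *fitirap.
  rule 1 (intervocalic voicing): fitirap → fidirap
  rule 2 (vowel merger): fidirap → fidirep
  rule 3: no change — fidirep
  ⇒ Devat fidirep
Only *fitirap yields all of Ravatar fiserap, Devat fidirep.

*fitirap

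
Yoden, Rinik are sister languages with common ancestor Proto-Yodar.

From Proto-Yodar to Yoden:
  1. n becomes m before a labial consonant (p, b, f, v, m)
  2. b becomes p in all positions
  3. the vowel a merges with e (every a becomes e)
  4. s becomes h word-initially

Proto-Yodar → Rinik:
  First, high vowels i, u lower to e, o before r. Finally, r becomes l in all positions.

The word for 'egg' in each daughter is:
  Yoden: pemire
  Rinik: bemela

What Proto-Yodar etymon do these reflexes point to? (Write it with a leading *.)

*bemira

Position 6: Yoden has e, Rinik has a. Rinik preserves a here (none of its changes turn any other segment into a), so the proto-segment is *a.
Position 1: Yoden has p, Rinik has b. Rinik preserves b here (none of its changes turn any other segment into b), so the proto-segment is *b.
Position 4: Yoden has i, Rinik has e. Yoden preserves i here (none of its changes turn any other segment into i), so the proto-segment is *i.
Continuing position by position gives *bemira; check it forward:
Yoden: *bemira > pemira > pemire  (by unconditioned shift, vowel merger)
Rinik: *bemira > bemera > bemela  (by pre-rhotic lowering, unconditioned shift)
*bemira is the unique common source.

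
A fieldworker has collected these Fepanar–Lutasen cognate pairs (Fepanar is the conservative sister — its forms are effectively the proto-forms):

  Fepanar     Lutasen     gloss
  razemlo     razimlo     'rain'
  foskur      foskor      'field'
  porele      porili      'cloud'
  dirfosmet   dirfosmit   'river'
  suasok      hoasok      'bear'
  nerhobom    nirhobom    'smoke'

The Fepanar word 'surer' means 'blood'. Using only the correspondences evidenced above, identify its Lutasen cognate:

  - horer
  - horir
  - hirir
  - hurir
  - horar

suasok ~ hoasok — Fepanar s corresponds to Lutasen h word-initially before a back vowel.
foskur ~ foskor — Fepanar u corresponds to Lutasen o after a consonant, before r.
nerhobom ~ nirhobom — Fepanar e corresponds to Lutasen i after a consonant, before r.
Applying these to Fepanar 'surer':
  surer → hurer   (s→h word-initially before a back vowel)
  hurer → horer   (u→o after a consonant, before r)
  horer → horir   (e→i after a consonant, before r)
So the Lutasen cognate is 'horir'.

horir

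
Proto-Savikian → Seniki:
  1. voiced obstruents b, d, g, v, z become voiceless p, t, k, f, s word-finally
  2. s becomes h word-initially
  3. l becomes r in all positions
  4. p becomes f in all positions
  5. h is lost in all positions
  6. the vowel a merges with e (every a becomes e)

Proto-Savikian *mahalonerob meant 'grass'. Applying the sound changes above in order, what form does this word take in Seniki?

meeronerof

Seniki: *mahalonerob > mahalonerop > maharonerop > maharonerof > maaronerof > meeronerof  (by final devoicing, unconditioned shift, unconditioned shift, h-loss, vowel merger)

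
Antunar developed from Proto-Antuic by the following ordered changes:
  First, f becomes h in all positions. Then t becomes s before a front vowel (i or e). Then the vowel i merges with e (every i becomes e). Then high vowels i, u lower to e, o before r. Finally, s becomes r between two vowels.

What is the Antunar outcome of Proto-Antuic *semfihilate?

semhehelare

Antunar: *semfihilate > semhihilate > semhihilase > semhehelase > semhehelare  (by unconditioned shift, palatalisation, vowel merger, rhotacism)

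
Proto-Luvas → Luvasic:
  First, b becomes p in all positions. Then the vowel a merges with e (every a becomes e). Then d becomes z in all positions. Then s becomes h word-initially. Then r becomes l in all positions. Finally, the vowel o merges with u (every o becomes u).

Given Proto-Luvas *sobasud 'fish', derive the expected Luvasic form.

Luvasic: start from *sobasud.
  rule 1 (unconditioned shift): sobasud → sopasud
  rule 2 (vowel merger): sopasud → sopesud
  rule 3 (unconditioned shift): sopesud → sopesuz
  rule 4 (debuccalisation): sopesuz → hopesuz
  rule 5: no change — hopesuz
  rule 6 (vowel merger): hopesuz → hupesuz
  ⇒ Luvasic hupesuz

hupesuz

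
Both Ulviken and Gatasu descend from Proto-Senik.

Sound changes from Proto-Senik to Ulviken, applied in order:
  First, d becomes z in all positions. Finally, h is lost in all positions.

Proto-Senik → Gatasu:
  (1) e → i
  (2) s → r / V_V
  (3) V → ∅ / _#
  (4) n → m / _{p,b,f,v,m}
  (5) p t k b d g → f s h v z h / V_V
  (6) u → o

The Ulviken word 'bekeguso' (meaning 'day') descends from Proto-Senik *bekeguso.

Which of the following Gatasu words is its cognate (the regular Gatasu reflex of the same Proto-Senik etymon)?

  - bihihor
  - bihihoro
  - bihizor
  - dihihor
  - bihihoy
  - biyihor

Gatasu: *bekeguso
  bekeguso → bikiguso   [vowel merger]
  bikiguso → bikiguro   [rhotacism]
  bikiguro → bikigur   [apocope]
  bikigur (rule 4 does not apply)
  bikigur → bihihur   [intervocalic lenition]
  bihihur → bihihor   [vowel merger]
  giving Gatasu bihihor.
Only 'bihihor' matches the regular Gatasu development of *bekeguso.

bihihor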